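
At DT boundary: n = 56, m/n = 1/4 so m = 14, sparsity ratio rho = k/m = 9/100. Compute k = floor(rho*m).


m = 1/4*56 = 14.
rho = 9/100.
rho*m = 9/100*14 = 1.26.
k = floor(1.26) = 1.

1


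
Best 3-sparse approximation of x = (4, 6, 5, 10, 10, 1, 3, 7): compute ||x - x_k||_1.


Sorted |x_i| descending: [10, 10, 7, 6, 5, 4, 3, 1]
Keep top 3: [10, 10, 7]
Tail entries: [6, 5, 4, 3, 1]
L1 error = sum of tail = 19.

19


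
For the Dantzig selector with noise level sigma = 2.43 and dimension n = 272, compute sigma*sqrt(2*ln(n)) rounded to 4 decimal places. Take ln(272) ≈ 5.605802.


ln(272) ≈ 5.605802.
2*ln(n) ≈ 11.211604.
sqrt(2*ln(n)) ≈ sqrt(11.211604) ≈ 3.348373.
threshold ≈ 2.43*3.348373 = 8.13654639 ≈ 8.1365.

8.1365


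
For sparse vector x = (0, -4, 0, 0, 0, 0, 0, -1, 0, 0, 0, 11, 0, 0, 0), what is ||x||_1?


Non-zero entries: [(1, -4), (7, -1), (11, 11)]
Absolute values: [4, 1, 11]
||x||_1 = sum = 16.

16


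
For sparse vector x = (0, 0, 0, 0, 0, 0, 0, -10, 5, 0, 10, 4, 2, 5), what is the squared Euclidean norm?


Non-zero entries: [(7, -10), (8, 5), (10, 10), (11, 4), (12, 2), (13, 5)]
Squares: [100, 25, 100, 16, 4, 25]
||x||_2^2 = sum = 270.

270


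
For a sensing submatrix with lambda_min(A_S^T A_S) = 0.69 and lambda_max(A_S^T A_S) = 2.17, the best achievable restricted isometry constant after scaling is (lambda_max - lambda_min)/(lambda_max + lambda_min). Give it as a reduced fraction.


lambda_max - lambda_min = 2.17 - 0.69 = 1.48.
lambda_max + lambda_min = 2.17 + 0.69 = 2.86.
delta = 1.48/2.86 = 148/286 = 74/143.

74/143


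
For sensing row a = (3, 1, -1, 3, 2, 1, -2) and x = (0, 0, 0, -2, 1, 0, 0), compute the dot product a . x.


Non-zero terms: ['3*-2', '2*1']
Products: [-6, 2]
y = sum = -4.

-4


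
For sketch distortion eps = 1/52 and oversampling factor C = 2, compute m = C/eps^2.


1/eps = 52.
(1/eps)^2 = 2704.
m = 2*2704 = 5408.

5408


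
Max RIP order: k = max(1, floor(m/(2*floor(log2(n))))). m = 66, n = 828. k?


floor(log2(828)) = 9.
2*9 = 18.
m/(2*floor(log2(n))) = 66/18 ≈ 3.6667.
floor = 3.
k = max(1, 3) = 3.

3


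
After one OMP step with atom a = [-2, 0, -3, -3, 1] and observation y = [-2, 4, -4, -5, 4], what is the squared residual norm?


a^T a = 23.
a^T y = 35.
coeff = 35/23 = 35/23.
||r||^2 = 546/23.

546/23


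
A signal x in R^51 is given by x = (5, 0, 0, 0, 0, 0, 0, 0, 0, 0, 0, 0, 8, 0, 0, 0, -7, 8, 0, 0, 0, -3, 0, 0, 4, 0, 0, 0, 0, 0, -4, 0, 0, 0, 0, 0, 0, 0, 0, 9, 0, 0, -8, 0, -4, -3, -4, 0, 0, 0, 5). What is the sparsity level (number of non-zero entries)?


Non-zero positions: [0, 12, 16, 17, 21, 24, 30, 39, 42, 44, 45, 46, 50].
Sparsity = 13.

13


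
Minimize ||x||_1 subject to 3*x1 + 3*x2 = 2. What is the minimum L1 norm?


Axis intercepts:
  x1 = 2/3, x2 = 0: L1 = 2/3
  x1 = 0, x2 = 2/3: L1 = 2/3
x* = (2/3, 0)
||x*||_1 = 2/3.

2/3


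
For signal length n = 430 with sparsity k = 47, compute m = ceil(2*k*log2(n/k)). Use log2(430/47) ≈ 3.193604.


log2(n/k) = log2(430/47) ≈ 3.193604.
2*k*log2(n/k) ≈ 2*47*3.193604 = 300.198776.
m = ceil(300.198776) = 301.

301


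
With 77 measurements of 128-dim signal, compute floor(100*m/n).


100*m/n = 100*77/128 ≈ 60.1562.
floor = 60.

60


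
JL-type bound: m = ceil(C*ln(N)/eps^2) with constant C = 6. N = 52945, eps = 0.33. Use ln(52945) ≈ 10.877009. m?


ln(52945) ≈ 10.877009.
eps^2 = 0.33^2 = 0.1089.
C*ln(N)/eps^2 ≈ 6*10.877009/0.1089 ≈ 599.2842.
m = ceil(599.2842) = 600.

600


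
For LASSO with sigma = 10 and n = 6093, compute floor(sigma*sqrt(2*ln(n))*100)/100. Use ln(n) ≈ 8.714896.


ln(6093) ≈ 8.714896.
2*ln(n) ≈ 17.429792.
sqrt(2*ln(n)) ≈ sqrt(17.429792) ≈ 4.1749.
lambda ≈ 10*4.1749 = 41.749.
floor(lambda*100)/100 = 41.74.

41.74


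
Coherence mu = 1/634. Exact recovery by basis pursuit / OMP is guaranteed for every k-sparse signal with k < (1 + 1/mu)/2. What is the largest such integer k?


1/mu = 634.
1 + 1/mu = 635.
(1 + 1/mu)/2 = 317.5 is not an integer, so k_max = floor(317.5) = 317.

317


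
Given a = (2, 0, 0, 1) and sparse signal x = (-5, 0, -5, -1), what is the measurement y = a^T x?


Non-zero terms: ['2*-5', '0*-5', '1*-1']
Products: [-10, 0, -1]
y = sum = -11.

-11


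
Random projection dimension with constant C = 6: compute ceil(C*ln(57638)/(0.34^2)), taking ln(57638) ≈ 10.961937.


ln(57638) ≈ 10.961937.
eps^2 = 0.34^2 = 0.1156.
C*ln(N)/eps^2 ≈ 6*10.961937/0.1156 ≈ 568.9587.
m = ceil(568.9587) = 569.

569


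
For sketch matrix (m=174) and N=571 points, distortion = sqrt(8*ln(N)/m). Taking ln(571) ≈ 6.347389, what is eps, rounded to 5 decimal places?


ln(571) ≈ 6.347389.
8*ln(N)/m ≈ 8*6.347389/174 ≈ 0.29183398.
eps = sqrt(0.29183398) ≈ 0.5402166 ≈ 0.54022.

0.54022


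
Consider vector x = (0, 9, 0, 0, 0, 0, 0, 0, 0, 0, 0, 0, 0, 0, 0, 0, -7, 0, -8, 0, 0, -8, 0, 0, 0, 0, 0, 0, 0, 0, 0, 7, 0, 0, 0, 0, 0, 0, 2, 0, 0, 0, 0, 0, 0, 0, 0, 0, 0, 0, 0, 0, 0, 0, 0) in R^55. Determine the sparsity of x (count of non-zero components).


Non-zero positions: [1, 16, 18, 21, 31, 38].
Sparsity = 6.

6


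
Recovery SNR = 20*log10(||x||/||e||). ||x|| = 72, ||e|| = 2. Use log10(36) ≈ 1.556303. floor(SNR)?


||x||/||e|| = 72/2 = 36.
log10(36) ≈ 1.556303.
20*log10(||x||/||e||) ≈ 20*1.556303 = 31.12606.
floor(31.12606) = 31.

31


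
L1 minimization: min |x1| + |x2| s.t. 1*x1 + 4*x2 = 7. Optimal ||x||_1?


Axis intercepts:
  x1 = 7, x2 = 0: L1 = 7
  x1 = 0, x2 = 7/4: L1 = 7/4
x* = (0, 7/4)
||x*||_1 = 7/4.

7/4


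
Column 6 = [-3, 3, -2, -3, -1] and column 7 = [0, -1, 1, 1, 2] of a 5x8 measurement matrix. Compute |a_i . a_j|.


Inner product: -3*0 + 3*-1 + -2*1 + -3*1 + -1*2
Products: [0, -3, -2, -3, -2]
Sum = -10.
|dot| = 10.

10


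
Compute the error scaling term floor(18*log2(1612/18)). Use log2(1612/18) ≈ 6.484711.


log2(n/k) = log2(1612/18) ≈ 6.484711.
k*log2(n/k) ≈ 18*6.484711 = 116.724798.
floor(116.724798) = 116.

116


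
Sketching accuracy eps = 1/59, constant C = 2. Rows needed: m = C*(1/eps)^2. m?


1/eps = 59.
(1/eps)^2 = 3481.
m = 2*3481 = 6962.

6962


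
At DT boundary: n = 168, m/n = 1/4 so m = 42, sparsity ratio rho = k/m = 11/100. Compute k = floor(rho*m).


m = 1/4*168 = 42.
rho = 11/100.
rho*m = 11/100*42 = 4.62.
k = floor(4.62) = 4.

4


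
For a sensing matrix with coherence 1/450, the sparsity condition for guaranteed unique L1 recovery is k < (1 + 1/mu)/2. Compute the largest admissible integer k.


1/mu = 450.
1 + 1/mu = 451.
(1 + 1/mu)/2 = 225.5 is not an integer, so k_max = floor(225.5) = 225.

225


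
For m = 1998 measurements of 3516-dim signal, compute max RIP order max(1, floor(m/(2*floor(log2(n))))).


floor(log2(3516)) = 11.
2*11 = 22.
m/(2*floor(log2(n))) = 1998/22 ≈ 90.8182.
floor = 90.
k = max(1, 90) = 90.

90


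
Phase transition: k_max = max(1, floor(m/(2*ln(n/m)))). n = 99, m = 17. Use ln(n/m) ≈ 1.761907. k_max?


n/m = 99/17.
ln(n/m) ≈ 1.761907.
2*ln(n/m) ≈ 3.523814.
m/(2*ln(n/m)) ≈ 17/3.523814 ≈ 4.8243.
floor = 4.
k_max = max(1, 4) = 4.

4


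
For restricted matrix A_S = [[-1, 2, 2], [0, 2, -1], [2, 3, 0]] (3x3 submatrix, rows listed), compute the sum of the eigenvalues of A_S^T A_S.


Sum of eigenvalues of A_S^T A_S = trace(A_S^T A_S) = sum of squared column norms of A_S.
A_S^T A_S diagonal: [5, 17, 5].
trace = 5 + 17 + 5 = 27.

27


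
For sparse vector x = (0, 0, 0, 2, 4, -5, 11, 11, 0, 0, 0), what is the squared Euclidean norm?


Non-zero entries: [(3, 2), (4, 4), (5, -5), (6, 11), (7, 11)]
Squares: [4, 16, 25, 121, 121]
||x||_2^2 = sum = 287.

287


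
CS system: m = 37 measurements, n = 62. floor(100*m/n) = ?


100*m/n = 100*37/62 ≈ 59.6774.
floor = 59.

59


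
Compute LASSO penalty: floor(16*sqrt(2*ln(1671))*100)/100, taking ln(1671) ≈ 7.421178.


ln(1671) ≈ 7.421178.
2*ln(n) ≈ 14.842356.
sqrt(2*ln(n)) ≈ sqrt(14.842356) ≈ 3.852578.
lambda ≈ 16*3.852578 = 61.641248.
floor(lambda*100)/100 = 61.64.

61.64


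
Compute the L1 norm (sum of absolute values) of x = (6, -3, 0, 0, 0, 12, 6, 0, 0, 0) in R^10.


Non-zero entries: [(0, 6), (1, -3), (5, 12), (6, 6)]
Absolute values: [6, 3, 12, 6]
||x||_1 = sum = 27.

27


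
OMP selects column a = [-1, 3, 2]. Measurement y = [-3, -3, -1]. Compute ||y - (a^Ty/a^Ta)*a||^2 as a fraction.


a^T a = 14.
a^T y = -8.
coeff = -8/14 = -4/7.
||r||^2 = 101/7.

101/7


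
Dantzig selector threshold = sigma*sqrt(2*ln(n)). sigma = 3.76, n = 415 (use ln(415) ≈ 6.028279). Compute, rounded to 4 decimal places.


ln(415) ≈ 6.028279.
2*ln(n) ≈ 12.056558.
sqrt(2*ln(n)) ≈ sqrt(12.056558) ≈ 3.472255.
threshold ≈ 3.76*3.472255 = 13.0556788 ≈ 13.0557.

13.0557


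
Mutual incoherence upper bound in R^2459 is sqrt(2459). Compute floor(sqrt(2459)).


49^2 = 2401 <= 2459 < 2500 = 50^2, so 49 <= sqrt(2459) < 50.
floor(sqrt(2459)) = 49.

49


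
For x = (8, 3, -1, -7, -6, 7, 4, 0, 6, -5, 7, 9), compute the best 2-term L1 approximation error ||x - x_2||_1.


Sorted |x_i| descending: [9, 8, 7, 7, 7, 6, 6, 5, 4, 3, 1, 0]
Keep top 2: [9, 8]
Tail entries: [7, 7, 7, 6, 6, 5, 4, 3, 1, 0]
L1 error = sum of tail = 46.

46


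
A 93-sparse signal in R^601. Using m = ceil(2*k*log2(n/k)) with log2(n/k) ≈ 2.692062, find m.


log2(n/k) = log2(601/93) ≈ 2.692062.
2*k*log2(n/k) ≈ 2*93*2.692062 = 500.723532.
m = ceil(500.723532) = 501.

501


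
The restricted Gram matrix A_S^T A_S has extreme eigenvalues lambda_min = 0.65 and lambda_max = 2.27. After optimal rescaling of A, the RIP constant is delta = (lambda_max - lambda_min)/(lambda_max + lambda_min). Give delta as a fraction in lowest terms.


lambda_max - lambda_min = 2.27 - 0.65 = 1.62.
lambda_max + lambda_min = 2.27 + 0.65 = 2.92.
delta = 1.62/2.92 = 162/292 = 81/146.

81/146


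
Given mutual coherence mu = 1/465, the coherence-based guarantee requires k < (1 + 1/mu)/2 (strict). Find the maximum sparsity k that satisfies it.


1/mu = 465.
1 + 1/mu = 466.
(1 + 1/mu)/2 = 233 is an integer and the inequality is strict, so k_max = 233 - 1 = 232.

232


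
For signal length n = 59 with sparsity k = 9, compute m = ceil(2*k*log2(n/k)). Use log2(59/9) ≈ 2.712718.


log2(n/k) = log2(59/9) ≈ 2.712718.
2*k*log2(n/k) ≈ 2*9*2.712718 = 48.828924.
m = ceil(48.828924) = 49.

49


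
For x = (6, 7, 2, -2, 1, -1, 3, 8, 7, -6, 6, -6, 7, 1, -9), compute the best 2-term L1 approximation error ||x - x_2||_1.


Sorted |x_i| descending: [9, 8, 7, 7, 7, 6, 6, 6, 6, 3, 2, 2, 1, 1, 1]
Keep top 2: [9, 8]
Tail entries: [7, 7, 7, 6, 6, 6, 6, 3, 2, 2, 1, 1, 1]
L1 error = sum of tail = 55.

55


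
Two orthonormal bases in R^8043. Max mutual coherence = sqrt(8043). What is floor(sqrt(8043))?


89^2 = 7921 <= 8043 < 8100 = 90^2, so 89 <= sqrt(8043) < 90.
floor(sqrt(8043)) = 89.

89


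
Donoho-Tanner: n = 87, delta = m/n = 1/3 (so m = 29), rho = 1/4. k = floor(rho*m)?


m = 1/3*87 = 29.
rho = 1/4.
rho*m = 1/4*29 = 7.25.
k = floor(7.25) = 7.

7


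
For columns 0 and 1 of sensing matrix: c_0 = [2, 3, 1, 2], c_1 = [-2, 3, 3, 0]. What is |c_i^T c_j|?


Inner product: 2*-2 + 3*3 + 1*3 + 2*0
Products: [-4, 9, 3, 0]
Sum = 8.
|dot| = 8.

8


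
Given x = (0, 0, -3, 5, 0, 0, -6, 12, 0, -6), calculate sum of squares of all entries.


Non-zero entries: [(2, -3), (3, 5), (6, -6), (7, 12), (9, -6)]
Squares: [9, 25, 36, 144, 36]
||x||_2^2 = sum = 250.

250


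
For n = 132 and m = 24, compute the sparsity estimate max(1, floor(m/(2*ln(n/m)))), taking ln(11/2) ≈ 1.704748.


n/m = 132/24 = 11/2.
ln(n/m) ≈ 1.704748.
2*ln(n/m) ≈ 3.409496.
m/(2*ln(n/m)) ≈ 24/3.409496 ≈ 7.0392.
floor = 7.
k_max = max(1, 7) = 7.

7


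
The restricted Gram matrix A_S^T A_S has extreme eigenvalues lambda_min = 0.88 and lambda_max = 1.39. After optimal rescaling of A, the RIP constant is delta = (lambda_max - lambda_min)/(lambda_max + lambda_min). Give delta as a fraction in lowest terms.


lambda_max - lambda_min = 1.39 - 0.88 = 0.51.
lambda_max + lambda_min = 1.39 + 0.88 = 2.27.
delta = 0.51/2.27 = 51/227.

51/227


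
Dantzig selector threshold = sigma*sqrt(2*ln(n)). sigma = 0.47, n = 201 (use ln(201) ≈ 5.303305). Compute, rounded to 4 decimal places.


ln(201) ≈ 5.303305.
2*ln(n) ≈ 10.60661.
sqrt(2*ln(n)) ≈ sqrt(10.60661) ≈ 3.256779.
threshold ≈ 0.47*3.256779 = 1.53068613 ≈ 1.5307.

1.5307


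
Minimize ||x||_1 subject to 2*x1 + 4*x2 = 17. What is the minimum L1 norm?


Axis intercepts:
  x1 = 17/2, x2 = 0: L1 = 17/2
  x1 = 0, x2 = 17/4: L1 = 17/4
x* = (0, 17/4)
||x*||_1 = 17/4.

17/4


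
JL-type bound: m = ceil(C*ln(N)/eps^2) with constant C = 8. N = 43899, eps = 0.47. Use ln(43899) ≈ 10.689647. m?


ln(43899) ≈ 10.689647.
eps^2 = 0.47^2 = 0.2209.
C*ln(N)/eps^2 ≈ 8*10.689647/0.2209 ≈ 387.1307.
m = ceil(387.1307) = 388.

388


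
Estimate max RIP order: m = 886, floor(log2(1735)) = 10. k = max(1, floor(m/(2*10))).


floor(log2(1735)) = 10.
2*10 = 20.
m/(2*floor(log2(n))) = 886/20 ≈ 44.3.
floor = 44.
k = max(1, 44) = 44.

44


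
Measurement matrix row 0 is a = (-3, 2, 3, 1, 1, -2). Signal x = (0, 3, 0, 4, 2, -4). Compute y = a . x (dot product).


Non-zero terms: ['2*3', '1*4', '1*2', '-2*-4']
Products: [6, 4, 2, 8]
y = sum = 20.

20


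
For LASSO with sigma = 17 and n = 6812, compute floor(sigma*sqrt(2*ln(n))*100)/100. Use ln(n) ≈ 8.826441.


ln(6812) ≈ 8.826441.
2*ln(n) ≈ 17.652882.
sqrt(2*ln(n)) ≈ sqrt(17.652882) ≈ 4.201533.
lambda ≈ 17*4.201533 = 71.426061.
floor(lambda*100)/100 = 71.42.

71.42


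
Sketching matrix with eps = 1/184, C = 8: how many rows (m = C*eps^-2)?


1/eps = 184.
(1/eps)^2 = 33856.
m = 8*33856 = 270848.

270848


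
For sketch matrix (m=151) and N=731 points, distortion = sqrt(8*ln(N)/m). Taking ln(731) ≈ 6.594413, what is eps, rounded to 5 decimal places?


ln(731) ≈ 6.594413.
8*ln(N)/m ≈ 8*6.594413/151 ≈ 0.34937287.
eps = sqrt(0.34937287) ≈ 0.5910777 ≈ 0.59108.

0.59108


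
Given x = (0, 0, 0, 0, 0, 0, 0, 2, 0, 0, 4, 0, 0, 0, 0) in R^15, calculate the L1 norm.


Non-zero entries: [(7, 2), (10, 4)]
Absolute values: [2, 4]
||x||_1 = sum = 6.

6


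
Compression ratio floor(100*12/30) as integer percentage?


100*m/n = 100*12/30 ≈ 40.0.
floor = 40.

40


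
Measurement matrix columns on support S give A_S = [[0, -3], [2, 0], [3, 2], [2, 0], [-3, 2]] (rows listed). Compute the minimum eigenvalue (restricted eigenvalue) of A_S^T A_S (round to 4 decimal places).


A_S^T A_S = [[26, 0], [0, 17]].
trace = 43.
det = 442.
disc = trace^2 - 4*det = 1849 - 4*442 = 81.
sqrt(81) = 9.
lam_min = (43 - 9)/2 = 17 = 17.0000.

17.0000


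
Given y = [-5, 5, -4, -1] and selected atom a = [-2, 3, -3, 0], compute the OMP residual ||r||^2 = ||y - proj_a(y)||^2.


a^T a = 22.
a^T y = 37.
coeff = 37/22 = 37/22.
||r||^2 = 105/22.

105/22


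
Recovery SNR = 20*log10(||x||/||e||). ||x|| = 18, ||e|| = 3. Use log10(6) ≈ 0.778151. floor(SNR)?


||x||/||e|| = 18/3 = 6.
log10(6) ≈ 0.778151.
20*log10(||x||/||e||) ≈ 20*0.778151 = 15.56302.
floor(15.56302) = 15.

15


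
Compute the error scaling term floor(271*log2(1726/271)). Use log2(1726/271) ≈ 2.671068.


log2(n/k) = log2(1726/271) ≈ 2.671068.
k*log2(n/k) ≈ 271*2.671068 = 723.859428.
floor(723.859428) = 723.

723


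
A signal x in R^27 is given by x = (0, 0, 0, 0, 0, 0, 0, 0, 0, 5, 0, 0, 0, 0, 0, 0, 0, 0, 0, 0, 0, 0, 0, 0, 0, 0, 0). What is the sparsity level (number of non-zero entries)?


Non-zero positions: [9].
Sparsity = 1.

1


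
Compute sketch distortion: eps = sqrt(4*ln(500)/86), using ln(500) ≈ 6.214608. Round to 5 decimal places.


ln(500) ≈ 6.214608.
4*ln(N)/m ≈ 4*6.214608/86 ≈ 0.28905153.
eps = sqrt(0.28905153) ≈ 0.5376351 ≈ 0.53764.

0.53764


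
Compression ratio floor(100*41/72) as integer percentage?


100*m/n = 100*41/72 ≈ 56.9444.
floor = 56.

56


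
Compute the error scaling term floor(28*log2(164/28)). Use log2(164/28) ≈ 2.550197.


log2(n/k) = log2(164/28) ≈ 2.550197.
k*log2(n/k) ≈ 28*2.550197 = 71.405516.
floor(71.405516) = 71.

71


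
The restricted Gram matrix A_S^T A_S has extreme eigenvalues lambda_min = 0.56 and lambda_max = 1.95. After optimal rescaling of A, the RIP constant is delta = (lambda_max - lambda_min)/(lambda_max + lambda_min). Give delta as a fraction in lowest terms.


lambda_max - lambda_min = 1.95 - 0.56 = 1.39.
lambda_max + lambda_min = 1.95 + 0.56 = 2.51.
delta = 1.39/2.51 = 139/251.

139/251


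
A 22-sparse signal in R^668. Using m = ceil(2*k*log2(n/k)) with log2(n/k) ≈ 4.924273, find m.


log2(n/k) = log2(668/22) ≈ 4.924273.
2*k*log2(n/k) ≈ 2*22*4.924273 = 216.668012.
m = ceil(216.668012) = 217.

217


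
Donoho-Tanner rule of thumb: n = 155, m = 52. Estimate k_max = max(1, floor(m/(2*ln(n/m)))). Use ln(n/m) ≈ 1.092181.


n/m = 155/52.
ln(n/m) ≈ 1.092181.
2*ln(n/m) ≈ 2.184362.
m/(2*ln(n/m)) ≈ 52/2.184362 ≈ 23.8056.
floor = 23.
k_max = max(1, 23) = 23.

23


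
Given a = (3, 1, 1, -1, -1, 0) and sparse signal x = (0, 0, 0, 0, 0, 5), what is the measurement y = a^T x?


Non-zero terms: ['0*5']
Products: [0]
y = sum = 0.

0


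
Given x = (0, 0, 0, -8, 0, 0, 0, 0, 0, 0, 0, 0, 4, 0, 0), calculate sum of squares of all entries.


Non-zero entries: [(3, -8), (12, 4)]
Squares: [64, 16]
||x||_2^2 = sum = 80.

80


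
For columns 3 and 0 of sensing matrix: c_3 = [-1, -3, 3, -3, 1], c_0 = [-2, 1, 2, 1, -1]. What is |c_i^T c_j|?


Inner product: -1*-2 + -3*1 + 3*2 + -3*1 + 1*-1
Products: [2, -3, 6, -3, -1]
Sum = 1.
|dot| = 1.

1


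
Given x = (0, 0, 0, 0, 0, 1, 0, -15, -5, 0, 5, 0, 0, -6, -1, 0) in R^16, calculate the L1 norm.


Non-zero entries: [(5, 1), (7, -15), (8, -5), (10, 5), (13, -6), (14, -1)]
Absolute values: [1, 15, 5, 5, 6, 1]
||x||_1 = sum = 33.

33


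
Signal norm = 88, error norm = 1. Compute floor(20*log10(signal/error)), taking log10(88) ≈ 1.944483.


||x||/||e|| = 88/1 = 88.
log10(88) ≈ 1.944483.
20*log10(||x||/||e||) ≈ 20*1.944483 = 38.88966.
floor(38.88966) = 38.

38


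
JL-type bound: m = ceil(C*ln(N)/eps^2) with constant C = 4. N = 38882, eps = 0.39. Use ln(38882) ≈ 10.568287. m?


ln(38882) ≈ 10.568287.
eps^2 = 0.39^2 = 0.1521.
C*ln(N)/eps^2 ≈ 4*10.568287/0.1521 ≈ 277.93.
m = ceil(277.93) = 278.

278


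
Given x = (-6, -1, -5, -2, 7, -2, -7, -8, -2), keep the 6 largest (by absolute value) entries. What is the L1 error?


Sorted |x_i| descending: [8, 7, 7, 6, 5, 2, 2, 2, 1]
Keep top 6: [8, 7, 7, 6, 5, 2]
Tail entries: [2, 2, 1]
L1 error = sum of tail = 5.

5


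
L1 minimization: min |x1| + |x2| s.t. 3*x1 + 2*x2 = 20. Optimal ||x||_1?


Axis intercepts:
  x1 = 20/3, x2 = 0: L1 = 20/3
  x1 = 0, x2 = 10: L1 = 10
x* = (20/3, 0)
||x*||_1 = 20/3.

20/3


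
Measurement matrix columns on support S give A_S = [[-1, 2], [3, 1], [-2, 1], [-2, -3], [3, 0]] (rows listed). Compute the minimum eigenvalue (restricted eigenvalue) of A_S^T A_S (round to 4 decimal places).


A_S^T A_S = [[27, 5], [5, 15]].
trace = 42.
det = 380.
disc = trace^2 - 4*det = 1764 - 4*380 = 244.
sqrt(244) ≈ 15.620499.
lam_min = (42 - sqrt(244))/2 ≈ (42 - 15.620499)/2 = 13.1897505 ≈ 13.1898.

13.1898


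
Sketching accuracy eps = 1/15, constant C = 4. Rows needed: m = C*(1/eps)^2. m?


1/eps = 15.
(1/eps)^2 = 225.
m = 4*225 = 900.

900


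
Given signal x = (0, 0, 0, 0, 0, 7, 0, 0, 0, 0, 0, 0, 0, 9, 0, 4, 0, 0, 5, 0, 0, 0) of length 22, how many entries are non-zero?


Non-zero positions: [5, 13, 15, 18].
Sparsity = 4.

4


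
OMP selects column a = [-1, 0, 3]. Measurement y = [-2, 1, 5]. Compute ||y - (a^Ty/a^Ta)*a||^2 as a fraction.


a^T a = 10.
a^T y = 17.
coeff = 17/10 = 17/10.
||r||^2 = 11/10.

11/10


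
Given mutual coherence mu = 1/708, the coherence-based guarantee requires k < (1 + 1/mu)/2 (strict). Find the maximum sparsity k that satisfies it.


1/mu = 708.
1 + 1/mu = 709.
(1 + 1/mu)/2 = 354.5 is not an integer, so k_max = floor(354.5) = 354.

354


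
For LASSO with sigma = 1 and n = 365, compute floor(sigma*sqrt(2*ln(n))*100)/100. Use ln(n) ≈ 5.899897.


ln(365) ≈ 5.899897.
2*ln(n) ≈ 11.799794.
sqrt(2*ln(n)) ≈ sqrt(11.799794) ≈ 3.435083.
lambda ≈ 1*3.435083 = 3.435083.
floor(lambda*100)/100 = 3.43.

3.43


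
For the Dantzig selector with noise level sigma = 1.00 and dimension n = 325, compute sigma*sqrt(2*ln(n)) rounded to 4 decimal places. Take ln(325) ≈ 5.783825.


ln(325) ≈ 5.783825.
2*ln(n) ≈ 11.56765.
sqrt(2*ln(n)) ≈ sqrt(11.56765) ≈ 3.401125.
threshold ≈ 1.00*3.401125 = 3.401125 ≈ 3.4011.

3.4011


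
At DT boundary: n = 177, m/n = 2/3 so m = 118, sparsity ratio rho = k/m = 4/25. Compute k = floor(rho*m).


m = 2/3*177 = 118.
rho = 4/25.
rho*m = 4/25*118 = 18.88.
k = floor(18.88) = 18.

18


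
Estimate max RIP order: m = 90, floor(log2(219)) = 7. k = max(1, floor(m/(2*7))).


floor(log2(219)) = 7.
2*7 = 14.
m/(2*floor(log2(n))) = 90/14 ≈ 6.4286.
floor = 6.
k = max(1, 6) = 6.

6


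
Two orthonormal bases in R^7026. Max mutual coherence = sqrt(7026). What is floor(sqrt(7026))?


83^2 = 6889 <= 7026 < 7056 = 84^2, so 83 <= sqrt(7026) < 84.
floor(sqrt(7026)) = 83.

83


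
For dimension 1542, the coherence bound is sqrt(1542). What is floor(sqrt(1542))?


39^2 = 1521 <= 1542 < 1600 = 40^2, so 39 <= sqrt(1542) < 40.
floor(sqrt(1542)) = 39.

39


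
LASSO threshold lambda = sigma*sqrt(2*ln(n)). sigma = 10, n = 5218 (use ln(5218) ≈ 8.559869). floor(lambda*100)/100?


ln(5218) ≈ 8.559869.
2*ln(n) ≈ 17.119738.
sqrt(2*ln(n)) ≈ sqrt(17.119738) ≈ 4.137601.
lambda ≈ 10*4.137601 = 41.37601.
floor(lambda*100)/100 = 41.37.

41.37


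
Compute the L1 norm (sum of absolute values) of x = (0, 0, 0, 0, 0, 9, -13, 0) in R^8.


Non-zero entries: [(5, 9), (6, -13)]
Absolute values: [9, 13]
||x||_1 = sum = 22.

22


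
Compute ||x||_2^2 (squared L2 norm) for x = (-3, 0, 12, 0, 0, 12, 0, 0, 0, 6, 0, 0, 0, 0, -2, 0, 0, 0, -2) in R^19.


Non-zero entries: [(0, -3), (2, 12), (5, 12), (9, 6), (14, -2), (18, -2)]
Squares: [9, 144, 144, 36, 4, 4]
||x||_2^2 = sum = 341.

341


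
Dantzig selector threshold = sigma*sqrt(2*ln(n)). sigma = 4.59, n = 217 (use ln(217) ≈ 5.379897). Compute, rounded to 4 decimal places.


ln(217) ≈ 5.379897.
2*ln(n) ≈ 10.759794.
sqrt(2*ln(n)) ≈ sqrt(10.759794) ≈ 3.280212.
threshold ≈ 4.59*3.280212 = 15.05617308 ≈ 15.0562.

15.0562


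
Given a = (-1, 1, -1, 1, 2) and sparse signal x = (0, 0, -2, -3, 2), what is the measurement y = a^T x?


Non-zero terms: ['-1*-2', '1*-3', '2*2']
Products: [2, -3, 4]
y = sum = 3.

3


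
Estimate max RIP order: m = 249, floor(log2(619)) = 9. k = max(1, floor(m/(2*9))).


floor(log2(619)) = 9.
2*9 = 18.
m/(2*floor(log2(n))) = 249/18 ≈ 13.8333.
floor = 13.
k = max(1, 13) = 13.

13


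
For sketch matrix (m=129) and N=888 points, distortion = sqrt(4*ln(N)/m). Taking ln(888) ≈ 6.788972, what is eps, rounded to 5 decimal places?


ln(888) ≈ 6.788972.
4*ln(N)/m ≈ 4*6.788972/129 ≈ 0.21051076.
eps = sqrt(0.21051076) ≈ 0.4588145 ≈ 0.45881.

0.45881


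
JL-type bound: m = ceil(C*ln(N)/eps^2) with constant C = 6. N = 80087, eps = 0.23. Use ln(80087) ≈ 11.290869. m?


ln(80087) ≈ 11.290869.
eps^2 = 0.23^2 = 0.0529.
C*ln(N)/eps^2 ≈ 6*11.290869/0.0529 ≈ 1280.6279.
m = ceil(1280.6279) = 1281.

1281


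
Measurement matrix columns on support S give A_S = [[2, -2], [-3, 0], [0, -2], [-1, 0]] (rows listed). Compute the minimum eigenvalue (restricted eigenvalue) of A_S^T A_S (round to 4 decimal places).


A_S^T A_S = [[14, -4], [-4, 8]].
trace = 22.
det = 96.
disc = trace^2 - 4*det = 484 - 4*96 = 100.
sqrt(100) = 10.
lam_min = (22 - 10)/2 = 6 = 6.0000.

6.0000


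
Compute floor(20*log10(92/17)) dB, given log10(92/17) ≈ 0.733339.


||x||/||e|| = 92/17.
log10(92/17) ≈ 0.733339.
20*log10(||x||/||e||) ≈ 20*0.733339 = 14.66678.
floor(14.66678) = 14.

14


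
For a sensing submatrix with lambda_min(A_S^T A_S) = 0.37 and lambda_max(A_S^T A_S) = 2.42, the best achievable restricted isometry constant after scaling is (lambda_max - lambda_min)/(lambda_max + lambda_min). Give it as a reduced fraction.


lambda_max - lambda_min = 2.42 - 0.37 = 2.05.
lambda_max + lambda_min = 2.42 + 0.37 = 2.79.
delta = 2.05/2.79 = 205/279.

205/279


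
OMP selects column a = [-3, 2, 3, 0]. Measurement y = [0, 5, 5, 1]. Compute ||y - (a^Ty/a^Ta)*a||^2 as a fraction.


a^T a = 22.
a^T y = 25.
coeff = 25/22 = 25/22.
||r||^2 = 497/22.

497/22


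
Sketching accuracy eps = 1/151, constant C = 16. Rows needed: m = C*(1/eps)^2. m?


1/eps = 151.
(1/eps)^2 = 22801.
m = 16*22801 = 364816.

364816


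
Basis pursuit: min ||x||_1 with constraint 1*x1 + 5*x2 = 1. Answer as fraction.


Axis intercepts:
  x1 = 1, x2 = 0: L1 = 1
  x1 = 0, x2 = 1/5: L1 = 1/5
x* = (0, 1/5)
||x*||_1 = 1/5.

1/5


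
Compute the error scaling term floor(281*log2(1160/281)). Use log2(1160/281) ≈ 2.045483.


log2(n/k) = log2(1160/281) ≈ 2.045483.
k*log2(n/k) ≈ 281*2.045483 = 574.780723.
floor(574.780723) = 574.

574


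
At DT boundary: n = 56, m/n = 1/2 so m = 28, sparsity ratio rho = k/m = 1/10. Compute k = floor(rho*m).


m = 1/2*56 = 28.
rho = 1/10.
rho*m = 1/10*28 = 2.8.
k = floor(2.8) = 2.

2


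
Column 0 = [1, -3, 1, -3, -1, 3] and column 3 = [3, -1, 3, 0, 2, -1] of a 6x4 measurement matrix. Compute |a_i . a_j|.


Inner product: 1*3 + -3*-1 + 1*3 + -3*0 + -1*2 + 3*-1
Products: [3, 3, 3, 0, -2, -3]
Sum = 4.
|dot| = 4.

4


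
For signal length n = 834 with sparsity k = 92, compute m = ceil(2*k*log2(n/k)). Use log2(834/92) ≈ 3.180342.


log2(n/k) = log2(834/92) ≈ 3.180342.
2*k*log2(n/k) ≈ 2*92*3.180342 = 585.182928.
m = ceil(585.182928) = 586.

586


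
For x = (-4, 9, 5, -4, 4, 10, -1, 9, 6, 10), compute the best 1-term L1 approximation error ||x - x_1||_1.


Sorted |x_i| descending: [10, 10, 9, 9, 6, 5, 4, 4, 4, 1]
Keep top 1: [10]
Tail entries: [10, 9, 9, 6, 5, 4, 4, 4, 1]
L1 error = sum of tail = 52.

52


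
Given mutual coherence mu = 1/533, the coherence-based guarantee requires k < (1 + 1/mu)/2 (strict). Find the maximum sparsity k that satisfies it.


1/mu = 533.
1 + 1/mu = 534.
(1 + 1/mu)/2 = 267 is an integer and the inequality is strict, so k_max = 267 - 1 = 266.

266


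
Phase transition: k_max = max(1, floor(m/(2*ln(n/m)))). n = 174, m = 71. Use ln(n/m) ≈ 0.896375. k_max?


n/m = 174/71.
ln(n/m) ≈ 0.896375.
2*ln(n/m) ≈ 1.79275.
m/(2*ln(n/m)) ≈ 71/1.79275 ≈ 39.604.
floor = 39.
k_max = max(1, 39) = 39.

39


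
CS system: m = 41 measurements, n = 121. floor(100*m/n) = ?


100*m/n = 100*41/121 ≈ 33.8843.
floor = 33.

33


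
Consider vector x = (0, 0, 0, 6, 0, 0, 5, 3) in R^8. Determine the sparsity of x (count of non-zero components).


Non-zero positions: [3, 6, 7].
Sparsity = 3.

3


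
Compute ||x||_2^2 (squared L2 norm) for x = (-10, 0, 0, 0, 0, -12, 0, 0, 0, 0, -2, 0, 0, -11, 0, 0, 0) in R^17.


Non-zero entries: [(0, -10), (5, -12), (10, -2), (13, -11)]
Squares: [100, 144, 4, 121]
||x||_2^2 = sum = 369.

369


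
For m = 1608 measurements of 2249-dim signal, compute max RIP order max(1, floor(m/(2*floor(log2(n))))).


floor(log2(2249)) = 11.
2*11 = 22.
m/(2*floor(log2(n))) = 1608/22 ≈ 73.0909.
floor = 73.
k = max(1, 73) = 73.

73


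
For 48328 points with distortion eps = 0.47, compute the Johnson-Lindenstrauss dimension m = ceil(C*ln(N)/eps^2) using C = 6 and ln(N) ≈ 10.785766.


ln(48328) ≈ 10.785766.
eps^2 = 0.47^2 = 0.2209.
C*ln(N)/eps^2 ≈ 6*10.785766/0.2209 ≈ 292.9588.
m = ceil(292.9588) = 293.

293


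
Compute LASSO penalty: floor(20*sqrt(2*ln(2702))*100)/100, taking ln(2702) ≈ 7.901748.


ln(2702) ≈ 7.901748.
2*ln(n) ≈ 15.803496.
sqrt(2*ln(n)) ≈ sqrt(15.803496) ≈ 3.975361.
lambda ≈ 20*3.975361 = 79.50722.
floor(lambda*100)/100 = 79.50.

79.50


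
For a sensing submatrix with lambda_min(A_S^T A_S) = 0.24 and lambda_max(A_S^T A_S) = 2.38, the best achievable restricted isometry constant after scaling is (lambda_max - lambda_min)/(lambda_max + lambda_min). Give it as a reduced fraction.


lambda_max - lambda_min = 2.38 - 0.24 = 2.14.
lambda_max + lambda_min = 2.38 + 0.24 = 2.62.
delta = 2.14/2.62 = 214/262 = 107/131.

107/131


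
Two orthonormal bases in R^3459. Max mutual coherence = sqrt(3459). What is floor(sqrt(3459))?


58^2 = 3364 <= 3459 < 3481 = 59^2, so 58 <= sqrt(3459) < 59.
floor(sqrt(3459)) = 58.

58


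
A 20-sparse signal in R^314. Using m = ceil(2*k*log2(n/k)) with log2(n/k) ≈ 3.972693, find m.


log2(n/k) = log2(314/20) ≈ 3.972693.
2*k*log2(n/k) ≈ 2*20*3.972693 = 158.90772.
m = ceil(158.90772) = 159.

159


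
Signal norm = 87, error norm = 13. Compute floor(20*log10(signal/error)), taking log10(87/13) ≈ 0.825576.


||x||/||e|| = 87/13.
log10(87/13) ≈ 0.825576.
20*log10(||x||/||e||) ≈ 20*0.825576 = 16.51152.
floor(16.51152) = 16.

16


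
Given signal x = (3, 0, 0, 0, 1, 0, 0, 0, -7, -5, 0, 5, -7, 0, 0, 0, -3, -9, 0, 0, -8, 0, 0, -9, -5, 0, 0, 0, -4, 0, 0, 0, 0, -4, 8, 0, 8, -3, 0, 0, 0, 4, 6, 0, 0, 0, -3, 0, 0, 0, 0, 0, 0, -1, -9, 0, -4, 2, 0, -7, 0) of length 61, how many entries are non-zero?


Non-zero positions: [0, 4, 8, 9, 11, 12, 16, 17, 20, 23, 24, 28, 33, 34, 36, 37, 41, 42, 46, 53, 54, 56, 57, 59].
Sparsity = 24.

24


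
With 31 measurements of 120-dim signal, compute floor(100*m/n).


100*m/n = 100*31/120 ≈ 25.8333.
floor = 25.

25


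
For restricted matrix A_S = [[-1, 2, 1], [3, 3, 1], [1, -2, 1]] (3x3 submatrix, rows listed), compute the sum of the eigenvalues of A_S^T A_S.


Sum of eigenvalues of A_S^T A_S = trace(A_S^T A_S) = sum of squared column norms of A_S.
A_S^T A_S diagonal: [11, 17, 3].
trace = 11 + 17 + 3 = 31.

31


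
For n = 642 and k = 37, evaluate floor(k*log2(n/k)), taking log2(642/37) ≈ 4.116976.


log2(n/k) = log2(642/37) ≈ 4.116976.
k*log2(n/k) ≈ 37*4.116976 = 152.328112.
floor(152.328112) = 152.

152


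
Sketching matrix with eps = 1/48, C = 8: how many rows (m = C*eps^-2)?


1/eps = 48.
(1/eps)^2 = 2304.
m = 8*2304 = 18432.

18432


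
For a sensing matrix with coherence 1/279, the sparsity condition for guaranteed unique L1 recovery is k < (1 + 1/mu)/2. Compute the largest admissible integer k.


1/mu = 279.
1 + 1/mu = 280.
(1 + 1/mu)/2 = 140 is an integer and the inequality is strict, so k_max = 140 - 1 = 139.

139


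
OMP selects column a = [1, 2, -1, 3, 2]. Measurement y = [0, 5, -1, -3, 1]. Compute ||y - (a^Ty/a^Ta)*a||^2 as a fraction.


a^T a = 19.
a^T y = 4.
coeff = 4/19 = 4/19.
||r||^2 = 668/19.

668/19


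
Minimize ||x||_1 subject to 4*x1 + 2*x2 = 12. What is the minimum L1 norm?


Axis intercepts:
  x1 = 3, x2 = 0: L1 = 3
  x1 = 0, x2 = 6: L1 = 6
x* = (3, 0)
||x*||_1 = 3.

3


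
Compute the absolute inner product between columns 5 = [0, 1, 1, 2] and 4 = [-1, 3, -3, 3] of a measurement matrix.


Inner product: 0*-1 + 1*3 + 1*-3 + 2*3
Products: [0, 3, -3, 6]
Sum = 6.
|dot| = 6.

6


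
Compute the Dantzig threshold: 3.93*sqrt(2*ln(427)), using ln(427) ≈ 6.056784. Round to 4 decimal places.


ln(427) ≈ 6.056784.
2*ln(n) ≈ 12.113568.
sqrt(2*ln(n)) ≈ sqrt(12.113568) ≈ 3.480455.
threshold ≈ 3.93*3.480455 = 13.67818815 ≈ 13.6782.

13.6782


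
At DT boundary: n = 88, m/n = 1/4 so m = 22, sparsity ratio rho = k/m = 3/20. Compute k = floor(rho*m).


m = 1/4*88 = 22.
rho = 3/20.
rho*m = 3/20*22 = 3.3.
k = floor(3.3) = 3.

3


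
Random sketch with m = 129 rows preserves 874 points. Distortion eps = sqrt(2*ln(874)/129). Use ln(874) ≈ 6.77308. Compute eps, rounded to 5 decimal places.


ln(874) ≈ 6.77308.
2*ln(N)/m ≈ 2*6.77308/129 ≈ 0.10500899.
eps = sqrt(0.10500899) ≈ 0.3240509 ≈ 0.32405.

0.32405


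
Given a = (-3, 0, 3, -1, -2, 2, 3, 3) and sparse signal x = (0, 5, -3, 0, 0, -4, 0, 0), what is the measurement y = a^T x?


Non-zero terms: ['0*5', '3*-3', '2*-4']
Products: [0, -9, -8]
y = sum = -17.

-17


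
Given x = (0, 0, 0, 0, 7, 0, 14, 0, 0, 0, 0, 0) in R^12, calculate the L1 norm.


Non-zero entries: [(4, 7), (6, 14)]
Absolute values: [7, 14]
||x||_1 = sum = 21.

21


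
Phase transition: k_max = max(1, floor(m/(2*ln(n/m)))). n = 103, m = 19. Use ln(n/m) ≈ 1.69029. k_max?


n/m = 103/19.
ln(n/m) ≈ 1.69029.
2*ln(n/m) ≈ 3.38058.
m/(2*ln(n/m)) ≈ 19/3.38058 ≈ 5.6203.
floor = 5.
k_max = max(1, 5) = 5.

5


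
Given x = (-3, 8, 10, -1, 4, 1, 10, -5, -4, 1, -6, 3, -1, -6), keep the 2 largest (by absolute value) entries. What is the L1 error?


Sorted |x_i| descending: [10, 10, 8, 6, 6, 5, 4, 4, 3, 3, 1, 1, 1, 1]
Keep top 2: [10, 10]
Tail entries: [8, 6, 6, 5, 4, 4, 3, 3, 1, 1, 1, 1]
L1 error = sum of tail = 43.

43


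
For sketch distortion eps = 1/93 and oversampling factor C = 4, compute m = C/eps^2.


1/eps = 93.
(1/eps)^2 = 8649.
m = 4*8649 = 34596.

34596


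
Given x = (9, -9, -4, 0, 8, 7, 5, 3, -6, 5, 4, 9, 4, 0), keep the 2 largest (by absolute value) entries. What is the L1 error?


Sorted |x_i| descending: [9, 9, 9, 8, 7, 6, 5, 5, 4, 4, 4, 3, 0, 0]
Keep top 2: [9, 9]
Tail entries: [9, 8, 7, 6, 5, 5, 4, 4, 4, 3, 0, 0]
L1 error = sum of tail = 55.

55


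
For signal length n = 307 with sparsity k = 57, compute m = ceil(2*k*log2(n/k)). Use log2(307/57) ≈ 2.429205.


log2(n/k) = log2(307/57) ≈ 2.429205.
2*k*log2(n/k) ≈ 2*57*2.429205 = 276.92937.
m = ceil(276.92937) = 277.

277


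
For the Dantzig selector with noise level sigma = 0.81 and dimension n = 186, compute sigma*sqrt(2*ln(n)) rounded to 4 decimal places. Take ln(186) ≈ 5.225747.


ln(186) ≈ 5.225747.
2*ln(n) ≈ 10.451494.
sqrt(2*ln(n)) ≈ sqrt(10.451494) ≈ 3.232877.
threshold ≈ 0.81*3.232877 = 2.61863037 ≈ 2.6186.

2.6186


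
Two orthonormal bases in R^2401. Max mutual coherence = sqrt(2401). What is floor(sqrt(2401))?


49^2 = 2401 <= 2401 < 2500 = 50^2, so 49 <= sqrt(2401) < 50.
floor(sqrt(2401)) = 49.

49


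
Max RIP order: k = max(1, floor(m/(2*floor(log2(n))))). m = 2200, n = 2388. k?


floor(log2(2388)) = 11.
2*11 = 22.
m/(2*floor(log2(n))) = 2200/22 ≈ 100.0.
floor = 100.
k = max(1, 100) = 100.

100


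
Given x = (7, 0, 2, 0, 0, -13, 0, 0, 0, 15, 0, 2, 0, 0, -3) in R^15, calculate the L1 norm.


Non-zero entries: [(0, 7), (2, 2), (5, -13), (9, 15), (11, 2), (14, -3)]
Absolute values: [7, 2, 13, 15, 2, 3]
||x||_1 = sum = 42.

42


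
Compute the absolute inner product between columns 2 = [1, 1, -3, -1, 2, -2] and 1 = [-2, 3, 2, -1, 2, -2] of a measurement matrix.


Inner product: 1*-2 + 1*3 + -3*2 + -1*-1 + 2*2 + -2*-2
Products: [-2, 3, -6, 1, 4, 4]
Sum = 4.
|dot| = 4.

4


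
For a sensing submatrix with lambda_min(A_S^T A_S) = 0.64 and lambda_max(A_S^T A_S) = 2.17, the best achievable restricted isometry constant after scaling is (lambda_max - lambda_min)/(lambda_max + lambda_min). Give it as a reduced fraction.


lambda_max - lambda_min = 2.17 - 0.64 = 1.53.
lambda_max + lambda_min = 2.17 + 0.64 = 2.81.
delta = 1.53/2.81 = 153/281.

153/281


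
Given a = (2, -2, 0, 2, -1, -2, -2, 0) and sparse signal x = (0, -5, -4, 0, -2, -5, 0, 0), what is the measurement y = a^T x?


Non-zero terms: ['-2*-5', '0*-4', '-1*-2', '-2*-5']
Products: [10, 0, 2, 10]
y = sum = 22.

22


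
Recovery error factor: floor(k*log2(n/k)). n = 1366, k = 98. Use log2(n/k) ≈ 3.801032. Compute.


log2(n/k) = log2(1366/98) ≈ 3.801032.
k*log2(n/k) ≈ 98*3.801032 = 372.501136.
floor(372.501136) = 372.

372


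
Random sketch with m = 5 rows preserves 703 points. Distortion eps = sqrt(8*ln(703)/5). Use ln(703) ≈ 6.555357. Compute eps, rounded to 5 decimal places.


ln(703) ≈ 6.555357.
8*ln(N)/m ≈ 8*6.555357/5 ≈ 10.4885712.
eps = sqrt(10.4885712) ≈ 3.2386064 ≈ 3.23861.

3.23861


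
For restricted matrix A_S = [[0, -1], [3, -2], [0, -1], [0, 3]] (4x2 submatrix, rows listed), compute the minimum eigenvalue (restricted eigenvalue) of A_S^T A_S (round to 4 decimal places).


A_S^T A_S = [[9, -6], [-6, 15]].
trace = 24.
det = 99.
disc = trace^2 - 4*det = 576 - 4*99 = 180.
sqrt(180) ≈ 13.416408.
lam_min = (24 - sqrt(180))/2 ≈ (24 - 13.416408)/2 = 5.291796 ≈ 5.2918.

5.2918


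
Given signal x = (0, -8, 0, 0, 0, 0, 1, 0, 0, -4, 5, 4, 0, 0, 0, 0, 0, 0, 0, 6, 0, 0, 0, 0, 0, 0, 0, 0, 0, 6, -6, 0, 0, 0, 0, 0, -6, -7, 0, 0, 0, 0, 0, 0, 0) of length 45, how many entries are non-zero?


Non-zero positions: [1, 6, 9, 10, 11, 19, 29, 30, 36, 37].
Sparsity = 10.

10


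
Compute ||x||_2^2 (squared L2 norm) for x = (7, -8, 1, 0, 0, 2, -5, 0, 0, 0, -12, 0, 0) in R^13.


Non-zero entries: [(0, 7), (1, -8), (2, 1), (5, 2), (6, -5), (10, -12)]
Squares: [49, 64, 1, 4, 25, 144]
||x||_2^2 = sum = 287.

287


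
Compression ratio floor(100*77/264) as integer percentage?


100*m/n = 100*77/264 ≈ 29.1667.
floor = 29.

29


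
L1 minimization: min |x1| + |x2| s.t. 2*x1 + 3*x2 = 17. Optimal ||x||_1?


Axis intercepts:
  x1 = 17/2, x2 = 0: L1 = 17/2
  x1 = 0, x2 = 17/3: L1 = 17/3
x* = (0, 17/3)
||x*||_1 = 17/3.

17/3


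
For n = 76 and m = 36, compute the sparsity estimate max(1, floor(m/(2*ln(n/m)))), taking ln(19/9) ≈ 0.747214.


n/m = 76/36 = 19/9.
ln(n/m) ≈ 0.747214.
2*ln(n/m) ≈ 1.494428.
m/(2*ln(n/m)) ≈ 36/1.494428 ≈ 24.0895.
floor = 24.
k_max = max(1, 24) = 24.

24


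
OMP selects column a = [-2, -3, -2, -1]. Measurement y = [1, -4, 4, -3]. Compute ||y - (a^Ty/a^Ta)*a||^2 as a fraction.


a^T a = 18.
a^T y = 5.
coeff = 5/18 = 5/18.
||r||^2 = 731/18.

731/18


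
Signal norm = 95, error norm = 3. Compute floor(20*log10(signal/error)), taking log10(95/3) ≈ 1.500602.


||x||/||e|| = 95/3.
log10(95/3) ≈ 1.500602.
20*log10(||x||/||e||) ≈ 20*1.500602 = 30.01204.
floor(30.01204) = 30.

30


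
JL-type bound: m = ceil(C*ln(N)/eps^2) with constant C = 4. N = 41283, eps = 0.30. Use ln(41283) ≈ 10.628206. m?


ln(41283) ≈ 10.628206.
eps^2 = 0.30^2 = 0.09.
C*ln(N)/eps^2 ≈ 4*10.628206/0.09 ≈ 472.3647.
m = ceil(472.3647) = 473.

473


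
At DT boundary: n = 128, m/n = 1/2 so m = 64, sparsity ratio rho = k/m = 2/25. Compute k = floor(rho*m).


m = 1/2*128 = 64.
rho = 2/25.
rho*m = 2/25*64 = 5.12.
k = floor(5.12) = 5.

5


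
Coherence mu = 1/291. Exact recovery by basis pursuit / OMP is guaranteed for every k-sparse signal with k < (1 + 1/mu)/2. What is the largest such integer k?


1/mu = 291.
1 + 1/mu = 292.
(1 + 1/mu)/2 = 146 is an integer and the inequality is strict, so k_max = 146 - 1 = 145.

145


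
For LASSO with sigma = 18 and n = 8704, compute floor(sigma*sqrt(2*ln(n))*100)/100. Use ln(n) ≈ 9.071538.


ln(8704) ≈ 9.071538.
2*ln(n) ≈ 18.143076.
sqrt(2*ln(n)) ≈ sqrt(18.143076) ≈ 4.259469.
lambda ≈ 18*4.259469 = 76.670442.
floor(lambda*100)/100 = 76.67.

76.67


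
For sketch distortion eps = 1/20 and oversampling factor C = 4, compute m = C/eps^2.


1/eps = 20.
(1/eps)^2 = 400.
m = 4*400 = 1600.

1600


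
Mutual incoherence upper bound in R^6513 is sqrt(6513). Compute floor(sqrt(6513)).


80^2 = 6400 <= 6513 < 6561 = 81^2, so 80 <= sqrt(6513) < 81.
floor(sqrt(6513)) = 80.

80


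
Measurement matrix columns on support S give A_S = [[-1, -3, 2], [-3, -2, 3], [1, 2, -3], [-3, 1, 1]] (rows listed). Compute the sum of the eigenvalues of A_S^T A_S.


Sum of eigenvalues of A_S^T A_S = trace(A_S^T A_S) = sum of squared column norms of A_S.
A_S^T A_S diagonal: [20, 18, 23].
trace = 20 + 18 + 23 = 61.

61
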